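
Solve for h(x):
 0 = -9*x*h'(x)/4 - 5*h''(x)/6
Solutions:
 h(x) = C1 + C2*erf(3*sqrt(15)*x/10)


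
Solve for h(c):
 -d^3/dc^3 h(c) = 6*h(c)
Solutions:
 h(c) = C3*exp(-6^(1/3)*c) + (C1*sin(2^(1/3)*3^(5/6)*c/2) + C2*cos(2^(1/3)*3^(5/6)*c/2))*exp(6^(1/3)*c/2)


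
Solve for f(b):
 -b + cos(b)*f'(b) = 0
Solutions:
 f(b) = C1 + Integral(b/cos(b), b)


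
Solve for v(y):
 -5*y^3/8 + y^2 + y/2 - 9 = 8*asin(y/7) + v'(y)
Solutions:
 v(y) = C1 - 5*y^4/32 + y^3/3 + y^2/4 - 8*y*asin(y/7) - 9*y - 8*sqrt(49 - y^2)


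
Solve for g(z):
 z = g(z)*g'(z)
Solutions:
 g(z) = -sqrt(C1 + z^2)
 g(z) = sqrt(C1 + z^2)


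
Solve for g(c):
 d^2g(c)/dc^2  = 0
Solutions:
 g(c) = C1 + C2*c


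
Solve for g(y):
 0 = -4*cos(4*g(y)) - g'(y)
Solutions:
 g(y) = -asin((C1 + exp(32*y))/(C1 - exp(32*y)))/4 + pi/4
 g(y) = asin((C1 + exp(32*y))/(C1 - exp(32*y)))/4


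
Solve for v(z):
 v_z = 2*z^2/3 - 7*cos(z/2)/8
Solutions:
 v(z) = C1 + 2*z^3/9 - 7*sin(z/2)/4


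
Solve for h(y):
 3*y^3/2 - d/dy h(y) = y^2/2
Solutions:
 h(y) = C1 + 3*y^4/8 - y^3/6


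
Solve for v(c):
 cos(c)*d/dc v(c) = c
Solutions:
 v(c) = C1 + Integral(c/cos(c), c)


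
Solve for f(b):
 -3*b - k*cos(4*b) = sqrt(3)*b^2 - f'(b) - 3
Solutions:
 f(b) = C1 + sqrt(3)*b^3/3 + 3*b^2/2 - 3*b + k*sin(4*b)/4


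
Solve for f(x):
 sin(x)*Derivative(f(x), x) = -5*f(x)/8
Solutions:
 f(x) = C1*(cos(x) + 1)^(5/16)/(cos(x) - 1)^(5/16)


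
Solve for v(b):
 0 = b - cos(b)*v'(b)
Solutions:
 v(b) = C1 + Integral(b/cos(b), b)


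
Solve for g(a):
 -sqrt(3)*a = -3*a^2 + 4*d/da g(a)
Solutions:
 g(a) = C1 + a^3/4 - sqrt(3)*a^2/8


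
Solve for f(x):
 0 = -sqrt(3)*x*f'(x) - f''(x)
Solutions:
 f(x) = C1 + C2*erf(sqrt(2)*3^(1/4)*x/2)


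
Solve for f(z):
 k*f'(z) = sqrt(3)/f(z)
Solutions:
 f(z) = -sqrt(C1 + 2*sqrt(3)*z/k)
 f(z) = sqrt(C1 + 2*sqrt(3)*z/k)


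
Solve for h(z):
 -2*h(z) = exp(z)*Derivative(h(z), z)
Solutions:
 h(z) = C1*exp(2*exp(-z))


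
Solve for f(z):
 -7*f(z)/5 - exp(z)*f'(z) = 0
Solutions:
 f(z) = C1*exp(7*exp(-z)/5)


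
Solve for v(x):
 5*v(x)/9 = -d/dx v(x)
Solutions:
 v(x) = C1*exp(-5*x/9)


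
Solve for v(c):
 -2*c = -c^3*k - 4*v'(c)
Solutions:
 v(c) = C1 - c^4*k/16 + c^2/4


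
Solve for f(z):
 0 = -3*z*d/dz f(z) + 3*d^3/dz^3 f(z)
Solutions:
 f(z) = C1 + Integral(C2*airyai(z) + C3*airybi(z), z)


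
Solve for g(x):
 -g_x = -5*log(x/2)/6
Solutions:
 g(x) = C1 + 5*x*log(x)/6 - 5*x/6 - 5*x*log(2)/6


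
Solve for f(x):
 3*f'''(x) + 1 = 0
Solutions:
 f(x) = C1 + C2*x + C3*x^2 - x^3/18


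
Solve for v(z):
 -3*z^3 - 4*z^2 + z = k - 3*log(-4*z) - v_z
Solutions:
 v(z) = C1 + 3*z^4/4 + 4*z^3/3 - z^2/2 + z*(k - 6*log(2) + 3) - 3*z*log(-z)


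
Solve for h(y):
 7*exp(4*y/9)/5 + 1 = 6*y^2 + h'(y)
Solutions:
 h(y) = C1 - 2*y^3 + y + 63*exp(4*y/9)/20


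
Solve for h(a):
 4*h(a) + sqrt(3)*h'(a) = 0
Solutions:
 h(a) = C1*exp(-4*sqrt(3)*a/3)


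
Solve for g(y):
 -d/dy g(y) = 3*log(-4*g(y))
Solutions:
 Integral(1/(log(-_y) + 2*log(2)), (_y, g(y)))/3 = C1 - y


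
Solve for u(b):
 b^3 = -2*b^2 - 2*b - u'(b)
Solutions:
 u(b) = C1 - b^4/4 - 2*b^3/3 - b^2


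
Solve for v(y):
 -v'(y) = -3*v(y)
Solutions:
 v(y) = C1*exp(3*y)


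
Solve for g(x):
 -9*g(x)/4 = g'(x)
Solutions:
 g(x) = C1*exp(-9*x/4)


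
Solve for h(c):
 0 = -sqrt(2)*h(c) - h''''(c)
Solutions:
 h(c) = (C1*sin(2^(5/8)*c/2) + C2*cos(2^(5/8)*c/2))*exp(-2^(5/8)*c/2) + (C3*sin(2^(5/8)*c/2) + C4*cos(2^(5/8)*c/2))*exp(2^(5/8)*c/2)


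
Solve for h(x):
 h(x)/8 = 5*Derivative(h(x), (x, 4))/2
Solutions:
 h(x) = C1*exp(-sqrt(2)*5^(3/4)*x/10) + C2*exp(sqrt(2)*5^(3/4)*x/10) + C3*sin(sqrt(2)*5^(3/4)*x/10) + C4*cos(sqrt(2)*5^(3/4)*x/10)


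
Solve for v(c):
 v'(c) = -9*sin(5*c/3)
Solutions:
 v(c) = C1 + 27*cos(5*c/3)/5


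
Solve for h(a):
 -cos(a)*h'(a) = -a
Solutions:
 h(a) = C1 + Integral(a/cos(a), a)


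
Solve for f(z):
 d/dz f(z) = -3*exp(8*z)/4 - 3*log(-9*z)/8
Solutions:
 f(z) = C1 - 3*z*log(-z)/8 + 3*z*(1 - 2*log(3))/8 - 3*exp(8*z)/32


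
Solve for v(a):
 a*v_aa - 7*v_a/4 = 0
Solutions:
 v(a) = C1 + C2*a^(11/4)


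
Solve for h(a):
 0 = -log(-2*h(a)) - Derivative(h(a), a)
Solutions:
 Integral(1/(log(-_y) + log(2)), (_y, h(a))) = C1 - a


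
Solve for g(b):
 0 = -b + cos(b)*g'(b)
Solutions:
 g(b) = C1 + Integral(b/cos(b), b)


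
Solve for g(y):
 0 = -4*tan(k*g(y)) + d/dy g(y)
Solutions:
 g(y) = Piecewise((-asin(exp(C1*k + 4*k*y))/k + pi/k, Ne(k, 0)), (nan, True))
 g(y) = Piecewise((asin(exp(C1*k + 4*k*y))/k, Ne(k, 0)), (nan, True))


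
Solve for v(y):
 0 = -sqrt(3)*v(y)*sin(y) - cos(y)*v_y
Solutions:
 v(y) = C1*cos(y)^(sqrt(3))


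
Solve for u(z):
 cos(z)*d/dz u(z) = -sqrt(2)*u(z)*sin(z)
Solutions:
 u(z) = C1*cos(z)^(sqrt(2))


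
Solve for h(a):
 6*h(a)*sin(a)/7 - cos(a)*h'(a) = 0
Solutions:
 h(a) = C1/cos(a)^(6/7)


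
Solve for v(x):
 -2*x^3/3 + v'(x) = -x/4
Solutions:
 v(x) = C1 + x^4/6 - x^2/8


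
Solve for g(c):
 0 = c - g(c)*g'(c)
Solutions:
 g(c) = -sqrt(C1 + c^2)
 g(c) = sqrt(C1 + c^2)


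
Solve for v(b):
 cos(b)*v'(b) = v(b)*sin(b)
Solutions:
 v(b) = C1/cos(b)


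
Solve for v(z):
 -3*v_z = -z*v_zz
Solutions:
 v(z) = C1 + C2*z^4


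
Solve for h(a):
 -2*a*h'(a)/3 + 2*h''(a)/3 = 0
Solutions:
 h(a) = C1 + C2*erfi(sqrt(2)*a/2)


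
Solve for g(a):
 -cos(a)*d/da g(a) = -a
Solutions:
 g(a) = C1 + Integral(a/cos(a), a)


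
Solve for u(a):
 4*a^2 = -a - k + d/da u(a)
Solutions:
 u(a) = C1 + 4*a^3/3 + a^2/2 + a*k


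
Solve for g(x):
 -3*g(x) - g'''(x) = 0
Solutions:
 g(x) = C3*exp(-3^(1/3)*x) + (C1*sin(3^(5/6)*x/2) + C2*cos(3^(5/6)*x/2))*exp(3^(1/3)*x/2)


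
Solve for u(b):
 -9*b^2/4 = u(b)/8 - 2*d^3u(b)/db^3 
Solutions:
 u(b) = C3*exp(2^(2/3)*b/4) - 18*b^2 + (C1*sin(2^(2/3)*sqrt(3)*b/8) + C2*cos(2^(2/3)*sqrt(3)*b/8))*exp(-2^(2/3)*b/8)


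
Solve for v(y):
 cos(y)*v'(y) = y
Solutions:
 v(y) = C1 + Integral(y/cos(y), y)


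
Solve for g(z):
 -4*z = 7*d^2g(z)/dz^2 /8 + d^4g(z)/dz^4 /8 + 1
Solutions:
 g(z) = C1 + C2*z + C3*sin(sqrt(7)*z) + C4*cos(sqrt(7)*z) - 16*z^3/21 - 4*z^2/7


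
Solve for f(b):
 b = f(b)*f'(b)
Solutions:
 f(b) = -sqrt(C1 + b^2)
 f(b) = sqrt(C1 + b^2)


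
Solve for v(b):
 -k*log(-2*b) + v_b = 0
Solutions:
 v(b) = C1 + b*k*log(-b) + b*k*(-1 + log(2))


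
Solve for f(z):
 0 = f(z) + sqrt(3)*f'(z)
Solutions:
 f(z) = C1*exp(-sqrt(3)*z/3)


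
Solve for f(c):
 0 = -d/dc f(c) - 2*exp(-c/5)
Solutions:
 f(c) = C1 + 10*exp(-c/5)


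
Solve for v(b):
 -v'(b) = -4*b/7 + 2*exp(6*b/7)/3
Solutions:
 v(b) = C1 + 2*b^2/7 - 7*exp(6*b/7)/9


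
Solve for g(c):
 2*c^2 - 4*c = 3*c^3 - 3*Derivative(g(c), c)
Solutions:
 g(c) = C1 + c^4/4 - 2*c^3/9 + 2*c^2/3


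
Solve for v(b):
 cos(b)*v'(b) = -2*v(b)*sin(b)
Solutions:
 v(b) = C1*cos(b)^2


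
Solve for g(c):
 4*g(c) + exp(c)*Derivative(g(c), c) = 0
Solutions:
 g(c) = C1*exp(4*exp(-c))


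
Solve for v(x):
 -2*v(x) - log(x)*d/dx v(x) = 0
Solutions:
 v(x) = C1*exp(-2*li(x))


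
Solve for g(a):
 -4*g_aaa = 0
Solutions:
 g(a) = C1 + C2*a + C3*a^2


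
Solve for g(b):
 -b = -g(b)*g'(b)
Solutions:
 g(b) = -sqrt(C1 + b^2)
 g(b) = sqrt(C1 + b^2)


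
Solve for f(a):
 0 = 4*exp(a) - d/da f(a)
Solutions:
 f(a) = C1 + 4*exp(a)


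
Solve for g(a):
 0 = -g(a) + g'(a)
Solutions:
 g(a) = C1*exp(a)


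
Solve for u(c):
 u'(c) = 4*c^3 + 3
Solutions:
 u(c) = C1 + c^4 + 3*c


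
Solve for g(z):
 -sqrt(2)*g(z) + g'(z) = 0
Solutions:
 g(z) = C1*exp(sqrt(2)*z)


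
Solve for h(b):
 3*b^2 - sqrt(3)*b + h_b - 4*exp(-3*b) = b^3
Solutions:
 h(b) = C1 + b^4/4 - b^3 + sqrt(3)*b^2/2 - 4*exp(-3*b)/3


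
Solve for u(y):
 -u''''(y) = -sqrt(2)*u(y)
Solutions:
 u(y) = C1*exp(-2^(1/8)*y) + C2*exp(2^(1/8)*y) + C3*sin(2^(1/8)*y) + C4*cos(2^(1/8)*y)


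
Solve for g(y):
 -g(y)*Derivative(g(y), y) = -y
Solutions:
 g(y) = -sqrt(C1 + y^2)
 g(y) = sqrt(C1 + y^2)


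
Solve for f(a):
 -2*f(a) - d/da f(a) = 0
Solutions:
 f(a) = C1*exp(-2*a)


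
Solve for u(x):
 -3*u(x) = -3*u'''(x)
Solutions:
 u(x) = C3*exp(x) + (C1*sin(sqrt(3)*x/2) + C2*cos(sqrt(3)*x/2))*exp(-x/2)


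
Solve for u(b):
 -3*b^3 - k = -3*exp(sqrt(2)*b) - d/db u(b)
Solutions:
 u(b) = C1 + 3*b^4/4 + b*k - 3*sqrt(2)*exp(sqrt(2)*b)/2


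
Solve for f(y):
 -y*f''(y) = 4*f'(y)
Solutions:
 f(y) = C1 + C2/y^3


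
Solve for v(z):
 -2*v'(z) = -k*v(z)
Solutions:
 v(z) = C1*exp(k*z/2)


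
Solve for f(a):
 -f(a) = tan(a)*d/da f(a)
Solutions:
 f(a) = C1/sin(a)


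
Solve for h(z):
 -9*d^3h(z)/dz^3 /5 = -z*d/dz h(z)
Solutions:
 h(z) = C1 + Integral(C2*airyai(15^(1/3)*z/3) + C3*airybi(15^(1/3)*z/3), z)


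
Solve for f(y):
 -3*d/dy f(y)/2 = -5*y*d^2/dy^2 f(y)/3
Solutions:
 f(y) = C1 + C2*y^(19/10)


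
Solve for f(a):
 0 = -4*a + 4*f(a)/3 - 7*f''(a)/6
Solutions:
 f(a) = C1*exp(-2*sqrt(14)*a/7) + C2*exp(2*sqrt(14)*a/7) + 3*a


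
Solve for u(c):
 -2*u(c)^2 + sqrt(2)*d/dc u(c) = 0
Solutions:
 u(c) = -1/(C1 + sqrt(2)*c)


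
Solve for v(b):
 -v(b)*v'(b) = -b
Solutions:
 v(b) = -sqrt(C1 + b^2)
 v(b) = sqrt(C1 + b^2)


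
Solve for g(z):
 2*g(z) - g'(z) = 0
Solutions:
 g(z) = C1*exp(2*z)


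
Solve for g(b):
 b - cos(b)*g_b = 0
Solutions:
 g(b) = C1 + Integral(b/cos(b), b)


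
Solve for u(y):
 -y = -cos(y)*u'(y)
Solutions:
 u(y) = C1 + Integral(y/cos(y), y)


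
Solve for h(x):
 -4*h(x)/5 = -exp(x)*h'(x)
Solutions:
 h(x) = C1*exp(-4*exp(-x)/5)


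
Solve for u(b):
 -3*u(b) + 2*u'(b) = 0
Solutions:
 u(b) = C1*exp(3*b/2)


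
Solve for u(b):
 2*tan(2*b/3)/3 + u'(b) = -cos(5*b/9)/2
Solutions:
 u(b) = C1 + log(cos(2*b/3)) - 9*sin(5*b/9)/10


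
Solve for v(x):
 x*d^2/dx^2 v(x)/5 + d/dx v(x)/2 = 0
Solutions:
 v(x) = C1 + C2/x^(3/2)


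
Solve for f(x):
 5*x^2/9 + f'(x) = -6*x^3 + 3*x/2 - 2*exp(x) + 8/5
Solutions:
 f(x) = C1 - 3*x^4/2 - 5*x^3/27 + 3*x^2/4 + 8*x/5 - 2*exp(x)


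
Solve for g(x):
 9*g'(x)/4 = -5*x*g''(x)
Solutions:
 g(x) = C1 + C2*x^(11/20)


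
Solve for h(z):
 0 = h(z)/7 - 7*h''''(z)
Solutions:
 h(z) = C1*exp(-sqrt(7)*z/7) + C2*exp(sqrt(7)*z/7) + C3*sin(sqrt(7)*z/7) + C4*cos(sqrt(7)*z/7)


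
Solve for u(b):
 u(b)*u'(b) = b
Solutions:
 u(b) = -sqrt(C1 + b^2)
 u(b) = sqrt(C1 + b^2)


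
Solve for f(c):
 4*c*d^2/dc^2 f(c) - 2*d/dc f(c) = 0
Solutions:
 f(c) = C1 + C2*c^(3/2)


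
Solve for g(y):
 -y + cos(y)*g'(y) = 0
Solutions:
 g(y) = C1 + Integral(y/cos(y), y)


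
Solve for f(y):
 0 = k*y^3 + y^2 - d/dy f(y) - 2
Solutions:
 f(y) = C1 + k*y^4/4 + y^3/3 - 2*y


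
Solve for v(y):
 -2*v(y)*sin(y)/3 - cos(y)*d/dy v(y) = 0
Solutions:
 v(y) = C1*cos(y)^(2/3)


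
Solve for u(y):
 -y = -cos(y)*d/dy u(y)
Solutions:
 u(y) = C1 + Integral(y/cos(y), y)


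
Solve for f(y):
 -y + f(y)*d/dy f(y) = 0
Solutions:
 f(y) = -sqrt(C1 + y^2)
 f(y) = sqrt(C1 + y^2)


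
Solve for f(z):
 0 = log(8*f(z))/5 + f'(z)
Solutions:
 5*Integral(1/(log(_y) + 3*log(2)), (_y, f(z))) = C1 - z


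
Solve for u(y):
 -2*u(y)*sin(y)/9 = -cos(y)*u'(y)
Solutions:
 u(y) = C1/cos(y)^(2/9)


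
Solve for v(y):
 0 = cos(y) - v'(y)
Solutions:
 v(y) = C1 + sin(y)


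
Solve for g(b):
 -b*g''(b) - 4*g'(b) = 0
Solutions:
 g(b) = C1 + C2/b^3


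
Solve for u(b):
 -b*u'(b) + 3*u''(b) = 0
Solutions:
 u(b) = C1 + C2*erfi(sqrt(6)*b/6)


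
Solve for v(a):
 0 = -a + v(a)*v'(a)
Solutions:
 v(a) = -sqrt(C1 + a^2)
 v(a) = sqrt(C1 + a^2)


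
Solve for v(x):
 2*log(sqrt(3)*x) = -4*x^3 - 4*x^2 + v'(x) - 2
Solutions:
 v(x) = C1 + x^4 + 4*x^3/3 + 2*x*log(x) + x*log(3)


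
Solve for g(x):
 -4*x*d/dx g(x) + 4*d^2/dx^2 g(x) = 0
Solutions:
 g(x) = C1 + C2*erfi(sqrt(2)*x/2)


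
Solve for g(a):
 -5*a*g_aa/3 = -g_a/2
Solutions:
 g(a) = C1 + C2*a^(13/10)


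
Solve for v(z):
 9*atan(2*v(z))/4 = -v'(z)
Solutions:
 Integral(1/atan(2*_y), (_y, v(z))) = C1 - 9*z/4


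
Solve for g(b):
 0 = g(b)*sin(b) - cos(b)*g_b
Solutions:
 g(b) = C1/cos(b)


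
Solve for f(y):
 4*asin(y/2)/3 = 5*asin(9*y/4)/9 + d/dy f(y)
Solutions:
 f(y) = C1 + 4*y*asin(y/2)/3 - 5*y*asin(9*y/4)/9 + 4*sqrt(4 - y^2)/3 - 5*sqrt(16 - 81*y^2)/81


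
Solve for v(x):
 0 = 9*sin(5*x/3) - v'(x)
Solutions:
 v(x) = C1 - 27*cos(5*x/3)/5


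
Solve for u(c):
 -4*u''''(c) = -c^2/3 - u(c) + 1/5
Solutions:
 u(c) = C1*exp(-sqrt(2)*c/2) + C2*exp(sqrt(2)*c/2) + C3*sin(sqrt(2)*c/2) + C4*cos(sqrt(2)*c/2) - c^2/3 + 1/5


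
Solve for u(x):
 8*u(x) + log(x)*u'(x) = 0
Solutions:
 u(x) = C1*exp(-8*li(x))


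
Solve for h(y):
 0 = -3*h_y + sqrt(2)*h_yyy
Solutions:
 h(y) = C1 + C2*exp(-2^(3/4)*sqrt(3)*y/2) + C3*exp(2^(3/4)*sqrt(3)*y/2)


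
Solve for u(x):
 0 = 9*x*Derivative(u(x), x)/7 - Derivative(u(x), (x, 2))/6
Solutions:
 u(x) = C1 + C2*erfi(3*sqrt(21)*x/7)


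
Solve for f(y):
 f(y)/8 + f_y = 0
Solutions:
 f(y) = C1*exp(-y/8)


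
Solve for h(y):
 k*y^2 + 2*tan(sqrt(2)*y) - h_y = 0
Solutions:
 h(y) = C1 + k*y^3/3 - sqrt(2)*log(cos(sqrt(2)*y))


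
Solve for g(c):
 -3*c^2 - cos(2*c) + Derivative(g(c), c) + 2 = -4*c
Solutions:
 g(c) = C1 + c^3 - 2*c^2 - 2*c + sin(2*c)/2


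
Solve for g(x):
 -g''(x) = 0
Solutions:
 g(x) = C1 + C2*x


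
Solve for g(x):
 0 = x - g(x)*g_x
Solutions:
 g(x) = -sqrt(C1 + x^2)
 g(x) = sqrt(C1 + x^2)


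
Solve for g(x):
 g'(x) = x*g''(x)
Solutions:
 g(x) = C1 + C2*x^2


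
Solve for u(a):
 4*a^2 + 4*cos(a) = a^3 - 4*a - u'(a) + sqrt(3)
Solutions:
 u(a) = C1 + a^4/4 - 4*a^3/3 - 2*a^2 + sqrt(3)*a - 4*sin(a)


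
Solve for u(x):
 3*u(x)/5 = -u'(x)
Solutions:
 u(x) = C1*exp(-3*x/5)


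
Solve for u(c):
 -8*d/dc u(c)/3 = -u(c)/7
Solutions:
 u(c) = C1*exp(3*c/56)


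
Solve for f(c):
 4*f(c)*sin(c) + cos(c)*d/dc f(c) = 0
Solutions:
 f(c) = C1*cos(c)^4


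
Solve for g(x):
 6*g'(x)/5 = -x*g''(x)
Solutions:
 g(x) = C1 + C2/x^(1/5)


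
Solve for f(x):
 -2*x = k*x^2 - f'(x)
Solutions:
 f(x) = C1 + k*x^3/3 + x^2


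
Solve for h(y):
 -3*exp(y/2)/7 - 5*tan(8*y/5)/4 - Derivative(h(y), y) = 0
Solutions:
 h(y) = C1 - 6*exp(y/2)/7 + 25*log(cos(8*y/5))/32


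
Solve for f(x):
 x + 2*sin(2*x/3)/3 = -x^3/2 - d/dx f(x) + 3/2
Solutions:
 f(x) = C1 - x^4/8 - x^2/2 + 3*x/2 + cos(2*x/3)


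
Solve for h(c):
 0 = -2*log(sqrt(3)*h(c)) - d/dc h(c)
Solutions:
 Integral(1/(2*log(_y) + log(3)), (_y, h(c))) = C1 - c


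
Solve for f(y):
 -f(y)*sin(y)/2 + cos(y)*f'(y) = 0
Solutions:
 f(y) = C1/sqrt(cos(y))


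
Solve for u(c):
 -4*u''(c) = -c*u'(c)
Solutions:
 u(c) = C1 + C2*erfi(sqrt(2)*c/4)


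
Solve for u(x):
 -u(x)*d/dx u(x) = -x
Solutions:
 u(x) = -sqrt(C1 + x^2)
 u(x) = sqrt(C1 + x^2)


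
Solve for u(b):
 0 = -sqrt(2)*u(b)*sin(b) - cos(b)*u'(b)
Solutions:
 u(b) = C1*cos(b)^(sqrt(2))


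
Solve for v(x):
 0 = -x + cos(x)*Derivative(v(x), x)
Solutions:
 v(x) = C1 + Integral(x/cos(x), x)


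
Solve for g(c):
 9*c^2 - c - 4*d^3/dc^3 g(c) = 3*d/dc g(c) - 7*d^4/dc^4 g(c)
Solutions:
 g(c) = C1 + C4*exp(c) + c^3 - c^2/6 - 8*c + (C2*sin(5*sqrt(3)*c/14) + C3*cos(5*sqrt(3)*c/14))*exp(-3*c/14)


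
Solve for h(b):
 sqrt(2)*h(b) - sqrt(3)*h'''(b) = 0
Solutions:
 h(b) = C3*exp(2^(1/6)*3^(5/6)*b/3) + (C1*sin(2^(1/6)*3^(1/3)*b/2) + C2*cos(2^(1/6)*3^(1/3)*b/2))*exp(-2^(1/6)*3^(5/6)*b/6)


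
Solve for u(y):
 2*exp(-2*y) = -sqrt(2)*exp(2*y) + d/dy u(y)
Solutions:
 u(y) = C1 + sqrt(2)*exp(2*y)/2 - exp(-2*y)


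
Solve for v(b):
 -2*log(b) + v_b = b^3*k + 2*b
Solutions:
 v(b) = C1 + b^4*k/4 + b^2 + 2*b*log(b) - 2*b


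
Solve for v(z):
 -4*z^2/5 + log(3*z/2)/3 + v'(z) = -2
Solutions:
 v(z) = C1 + 4*z^3/15 - z*log(z)/3 - 5*z/3 - z*log(3)/3 + z*log(2)/3


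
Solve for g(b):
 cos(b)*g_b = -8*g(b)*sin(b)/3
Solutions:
 g(b) = C1*cos(b)^(8/3)


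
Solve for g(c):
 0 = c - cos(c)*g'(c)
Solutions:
 g(c) = C1 + Integral(c/cos(c), c)


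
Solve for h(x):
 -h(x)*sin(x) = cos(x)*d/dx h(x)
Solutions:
 h(x) = C1*cos(x)


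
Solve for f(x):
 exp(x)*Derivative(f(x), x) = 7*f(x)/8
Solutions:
 f(x) = C1*exp(-7*exp(-x)/8)


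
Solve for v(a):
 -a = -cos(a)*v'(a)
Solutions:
 v(a) = C1 + Integral(a/cos(a), a)


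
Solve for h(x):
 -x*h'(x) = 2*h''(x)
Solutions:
 h(x) = C1 + C2*erf(x/2)


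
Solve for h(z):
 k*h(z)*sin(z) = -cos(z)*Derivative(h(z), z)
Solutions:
 h(z) = C1*exp(k*log(cos(z)))


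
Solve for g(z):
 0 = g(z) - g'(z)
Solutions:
 g(z) = C1*exp(z)


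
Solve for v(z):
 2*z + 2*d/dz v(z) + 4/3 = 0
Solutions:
 v(z) = C1 - z^2/2 - 2*z/3


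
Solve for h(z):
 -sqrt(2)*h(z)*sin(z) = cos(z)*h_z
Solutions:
 h(z) = C1*cos(z)^(sqrt(2))


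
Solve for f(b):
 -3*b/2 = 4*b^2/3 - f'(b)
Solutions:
 f(b) = C1 + 4*b^3/9 + 3*b^2/4


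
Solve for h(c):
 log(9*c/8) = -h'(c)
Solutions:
 h(c) = C1 - c*log(c) + c*log(8/9) + c


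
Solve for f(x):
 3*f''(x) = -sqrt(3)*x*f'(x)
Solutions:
 f(x) = C1 + C2*erf(sqrt(2)*3^(3/4)*x/6)


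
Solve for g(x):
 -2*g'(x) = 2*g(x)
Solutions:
 g(x) = C1*exp(-x)


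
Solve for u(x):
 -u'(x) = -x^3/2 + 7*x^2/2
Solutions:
 u(x) = C1 + x^4/8 - 7*x^3/6


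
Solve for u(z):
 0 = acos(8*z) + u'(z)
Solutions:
 u(z) = C1 - z*acos(8*z) + sqrt(1 - 64*z^2)/8


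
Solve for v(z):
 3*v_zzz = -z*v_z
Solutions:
 v(z) = C1 + Integral(C2*airyai(-3^(2/3)*z/3) + C3*airybi(-3^(2/3)*z/3), z)


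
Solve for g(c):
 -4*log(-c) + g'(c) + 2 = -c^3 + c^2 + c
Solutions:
 g(c) = C1 - c^4/4 + c^3/3 + c^2/2 + 4*c*log(-c) - 6*c


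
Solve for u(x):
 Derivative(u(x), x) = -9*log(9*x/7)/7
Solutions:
 u(x) = C1 - 9*x*log(x)/7 - 18*x*log(3)/7 + 9*x/7 + 9*x*log(7)/7


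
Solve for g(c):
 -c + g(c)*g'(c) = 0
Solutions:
 g(c) = -sqrt(C1 + c^2)
 g(c) = sqrt(C1 + c^2)


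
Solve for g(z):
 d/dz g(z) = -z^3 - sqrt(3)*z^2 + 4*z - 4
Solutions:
 g(z) = C1 - z^4/4 - sqrt(3)*z^3/3 + 2*z^2 - 4*z


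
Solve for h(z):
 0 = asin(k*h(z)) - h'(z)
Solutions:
 Integral(1/asin(_y*k), (_y, h(z))) = C1 + z


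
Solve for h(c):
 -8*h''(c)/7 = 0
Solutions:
 h(c) = C1 + C2*c


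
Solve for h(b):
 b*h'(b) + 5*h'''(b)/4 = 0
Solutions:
 h(b) = C1 + Integral(C2*airyai(-10^(2/3)*b/5) + C3*airybi(-10^(2/3)*b/5), b)


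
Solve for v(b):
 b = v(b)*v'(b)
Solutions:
 v(b) = -sqrt(C1 + b^2)
 v(b) = sqrt(C1 + b^2)


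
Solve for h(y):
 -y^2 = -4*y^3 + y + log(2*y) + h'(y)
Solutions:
 h(y) = C1 + y^4 - y^3/3 - y^2/2 - y*log(y) - y*log(2) + y


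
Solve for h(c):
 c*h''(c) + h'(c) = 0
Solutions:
 h(c) = C1 + C2*log(c)


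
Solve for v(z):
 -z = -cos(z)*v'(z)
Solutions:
 v(z) = C1 + Integral(z/cos(z), z)


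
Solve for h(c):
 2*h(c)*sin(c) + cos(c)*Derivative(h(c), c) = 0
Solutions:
 h(c) = C1*cos(c)^2


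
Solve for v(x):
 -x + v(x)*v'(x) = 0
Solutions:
 v(x) = -sqrt(C1 + x^2)
 v(x) = sqrt(C1 + x^2)


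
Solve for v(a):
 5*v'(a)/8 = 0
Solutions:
 v(a) = C1


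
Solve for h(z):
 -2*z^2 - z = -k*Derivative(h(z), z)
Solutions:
 h(z) = C1 + 2*z^3/(3*k) + z^2/(2*k)


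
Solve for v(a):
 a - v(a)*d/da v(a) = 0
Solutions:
 v(a) = -sqrt(C1 + a^2)
 v(a) = sqrt(C1 + a^2)


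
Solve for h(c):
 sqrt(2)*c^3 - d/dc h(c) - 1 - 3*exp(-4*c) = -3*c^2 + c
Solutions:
 h(c) = C1 + sqrt(2)*c^4/4 + c^3 - c^2/2 - c + 3*exp(-4*c)/4


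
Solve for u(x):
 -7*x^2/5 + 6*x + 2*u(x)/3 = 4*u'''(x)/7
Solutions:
 u(x) = C3*exp(6^(2/3)*7^(1/3)*x/6) + 21*x^2/10 - 9*x + (C1*sin(2^(2/3)*3^(1/6)*7^(1/3)*x/4) + C2*cos(2^(2/3)*3^(1/6)*7^(1/3)*x/4))*exp(-6^(2/3)*7^(1/3)*x/12)


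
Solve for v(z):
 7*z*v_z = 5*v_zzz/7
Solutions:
 v(z) = C1 + Integral(C2*airyai(35^(2/3)*z/5) + C3*airybi(35^(2/3)*z/5), z)


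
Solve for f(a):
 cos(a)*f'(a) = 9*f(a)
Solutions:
 f(a) = C1*sqrt(sin(a) + 1)*(sin(a)^4 + 4*sin(a)^3 + 6*sin(a)^2 + 4*sin(a) + 1)/(sqrt(sin(a) - 1)*(sin(a)^4 - 4*sin(a)^3 + 6*sin(a)^2 - 4*sin(a) + 1))


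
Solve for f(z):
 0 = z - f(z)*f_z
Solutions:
 f(z) = -sqrt(C1 + z^2)
 f(z) = sqrt(C1 + z^2)


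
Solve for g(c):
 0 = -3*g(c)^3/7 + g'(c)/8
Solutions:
 g(c) = -sqrt(14)*sqrt(-1/(C1 + 24*c))/2
 g(c) = sqrt(14)*sqrt(-1/(C1 + 24*c))/2


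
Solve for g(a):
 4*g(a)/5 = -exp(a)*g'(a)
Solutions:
 g(a) = C1*exp(4*exp(-a)/5)


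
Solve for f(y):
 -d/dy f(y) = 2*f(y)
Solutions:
 f(y) = C1*exp(-2*y)


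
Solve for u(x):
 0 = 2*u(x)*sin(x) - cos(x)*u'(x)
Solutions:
 u(x) = C1/cos(x)^2


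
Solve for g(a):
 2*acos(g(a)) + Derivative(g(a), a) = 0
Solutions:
 Integral(1/acos(_y), (_y, g(a))) = C1 - 2*a


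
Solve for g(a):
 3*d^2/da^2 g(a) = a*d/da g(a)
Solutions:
 g(a) = C1 + C2*erfi(sqrt(6)*a/6)


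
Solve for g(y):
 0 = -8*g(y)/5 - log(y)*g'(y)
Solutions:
 g(y) = C1*exp(-8*li(y)/5)


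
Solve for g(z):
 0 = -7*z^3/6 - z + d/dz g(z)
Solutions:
 g(z) = C1 + 7*z^4/24 + z^2/2


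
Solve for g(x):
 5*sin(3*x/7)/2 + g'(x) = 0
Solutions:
 g(x) = C1 + 35*cos(3*x/7)/6


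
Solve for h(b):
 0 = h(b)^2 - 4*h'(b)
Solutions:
 h(b) = -4/(C1 + b)


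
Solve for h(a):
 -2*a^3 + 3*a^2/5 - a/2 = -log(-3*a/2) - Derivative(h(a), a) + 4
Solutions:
 h(a) = C1 + a^4/2 - a^3/5 + a^2/4 - a*log(-a) + a*(-log(3) + log(2) + 5)


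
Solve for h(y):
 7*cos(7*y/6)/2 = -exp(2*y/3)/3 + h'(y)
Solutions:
 h(y) = C1 + exp(2*y/3)/2 + 3*sin(7*y/6)


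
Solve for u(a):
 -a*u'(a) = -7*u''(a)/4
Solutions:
 u(a) = C1 + C2*erfi(sqrt(14)*a/7)


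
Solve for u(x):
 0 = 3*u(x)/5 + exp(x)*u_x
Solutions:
 u(x) = C1*exp(3*exp(-x)/5)


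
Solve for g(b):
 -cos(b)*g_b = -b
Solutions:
 g(b) = C1 + Integral(b/cos(b), b)


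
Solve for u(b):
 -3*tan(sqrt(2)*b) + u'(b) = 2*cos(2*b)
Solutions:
 u(b) = C1 - 3*sqrt(2)*log(cos(sqrt(2)*b))/2 + sin(2*b)


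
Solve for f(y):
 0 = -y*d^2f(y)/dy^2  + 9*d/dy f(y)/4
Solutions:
 f(y) = C1 + C2*y^(13/4)


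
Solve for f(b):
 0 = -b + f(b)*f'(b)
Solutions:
 f(b) = -sqrt(C1 + b^2)
 f(b) = sqrt(C1 + b^2)


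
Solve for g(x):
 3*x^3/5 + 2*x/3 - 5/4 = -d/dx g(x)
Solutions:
 g(x) = C1 - 3*x^4/20 - x^2/3 + 5*x/4


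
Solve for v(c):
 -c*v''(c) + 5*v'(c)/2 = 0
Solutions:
 v(c) = C1 + C2*c^(7/2)


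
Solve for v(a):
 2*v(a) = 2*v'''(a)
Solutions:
 v(a) = C3*exp(a) + (C1*sin(sqrt(3)*a/2) + C2*cos(sqrt(3)*a/2))*exp(-a/2)


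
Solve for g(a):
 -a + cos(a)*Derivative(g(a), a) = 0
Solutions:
 g(a) = C1 + Integral(a/cos(a), a)


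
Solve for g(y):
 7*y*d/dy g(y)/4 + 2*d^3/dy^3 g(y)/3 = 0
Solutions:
 g(y) = C1 + Integral(C2*airyai(-21^(1/3)*y/2) + C3*airybi(-21^(1/3)*y/2), y)


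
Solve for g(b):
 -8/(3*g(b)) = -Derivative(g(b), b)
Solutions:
 g(b) = -sqrt(C1 + 48*b)/3
 g(b) = sqrt(C1 + 48*b)/3


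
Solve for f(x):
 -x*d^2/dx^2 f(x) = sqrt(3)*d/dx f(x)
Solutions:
 f(x) = C1 + C2*x^(1 - sqrt(3))


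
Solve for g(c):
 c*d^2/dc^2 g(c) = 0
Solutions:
 g(c) = C1 + C2*c


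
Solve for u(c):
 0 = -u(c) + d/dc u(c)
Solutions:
 u(c) = C1*exp(c)


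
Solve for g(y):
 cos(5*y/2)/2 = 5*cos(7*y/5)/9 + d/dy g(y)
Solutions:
 g(y) = C1 - 25*sin(7*y/5)/63 + sin(5*y/2)/5


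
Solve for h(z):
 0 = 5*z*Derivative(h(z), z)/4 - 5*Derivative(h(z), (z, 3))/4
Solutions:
 h(z) = C1 + Integral(C2*airyai(z) + C3*airybi(z), z)


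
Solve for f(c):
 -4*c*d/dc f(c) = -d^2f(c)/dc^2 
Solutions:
 f(c) = C1 + C2*erfi(sqrt(2)*c)


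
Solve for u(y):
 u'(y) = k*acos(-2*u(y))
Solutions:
 Integral(1/acos(-2*_y), (_y, u(y))) = C1 + k*y


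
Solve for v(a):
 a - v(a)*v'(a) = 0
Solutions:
 v(a) = -sqrt(C1 + a^2)
 v(a) = sqrt(C1 + a^2)


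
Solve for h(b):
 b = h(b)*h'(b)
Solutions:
 h(b) = -sqrt(C1 + b^2)
 h(b) = sqrt(C1 + b^2)


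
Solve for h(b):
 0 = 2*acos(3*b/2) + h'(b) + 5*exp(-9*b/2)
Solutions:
 h(b) = C1 - 2*b*acos(3*b/2) + 2*sqrt(4 - 9*b^2)/3 + 10*exp(-9*b/2)/9


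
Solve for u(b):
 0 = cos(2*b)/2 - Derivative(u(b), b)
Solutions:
 u(b) = C1 + sin(2*b)/4


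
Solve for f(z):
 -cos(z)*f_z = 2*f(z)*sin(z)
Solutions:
 f(z) = C1*cos(z)^2


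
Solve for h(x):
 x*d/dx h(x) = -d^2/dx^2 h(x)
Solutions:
 h(x) = C1 + C2*erf(sqrt(2)*x/2)


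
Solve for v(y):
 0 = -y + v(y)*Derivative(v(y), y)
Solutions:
 v(y) = -sqrt(C1 + y^2)
 v(y) = sqrt(C1 + y^2)


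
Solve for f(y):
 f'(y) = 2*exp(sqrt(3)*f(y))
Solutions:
 f(y) = sqrt(3)*(2*log(-1/(C1 + 2*y)) - log(3))/6


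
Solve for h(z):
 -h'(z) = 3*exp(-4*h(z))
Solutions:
 h(z) = log(-I*(C1 - 12*z)^(1/4))
 h(z) = log(I*(C1 - 12*z)^(1/4))
 h(z) = log(-(C1 - 12*z)^(1/4))
 h(z) = log(C1 - 12*z)/4


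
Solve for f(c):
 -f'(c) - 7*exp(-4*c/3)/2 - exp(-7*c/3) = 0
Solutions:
 f(c) = C1 + 21*exp(-4*c/3)/8 + 3*exp(-7*c/3)/7


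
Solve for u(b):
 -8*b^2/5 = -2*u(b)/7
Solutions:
 u(b) = 28*b^2/5


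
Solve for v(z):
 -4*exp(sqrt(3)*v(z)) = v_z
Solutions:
 v(z) = sqrt(3)*(2*log(1/(C1 + 4*z)) - log(3))/6


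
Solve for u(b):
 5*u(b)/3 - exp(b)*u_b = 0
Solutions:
 u(b) = C1*exp(-5*exp(-b)/3)


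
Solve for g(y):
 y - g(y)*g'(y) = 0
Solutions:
 g(y) = -sqrt(C1 + y^2)
 g(y) = sqrt(C1 + y^2)


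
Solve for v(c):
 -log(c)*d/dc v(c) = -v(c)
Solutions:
 v(c) = C1*exp(li(c))


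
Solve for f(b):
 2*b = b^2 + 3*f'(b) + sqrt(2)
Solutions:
 f(b) = C1 - b^3/9 + b^2/3 - sqrt(2)*b/3


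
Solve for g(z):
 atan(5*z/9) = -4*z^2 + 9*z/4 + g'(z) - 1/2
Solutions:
 g(z) = C1 + 4*z^3/3 - 9*z^2/8 + z*atan(5*z/9) + z/2 - 9*log(25*z^2 + 81)/10


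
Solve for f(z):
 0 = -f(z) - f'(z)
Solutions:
 f(z) = C1*exp(-z)


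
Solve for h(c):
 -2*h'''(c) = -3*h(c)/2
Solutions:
 h(c) = C3*exp(6^(1/3)*c/2) + (C1*sin(2^(1/3)*3^(5/6)*c/4) + C2*cos(2^(1/3)*3^(5/6)*c/4))*exp(-6^(1/3)*c/4)


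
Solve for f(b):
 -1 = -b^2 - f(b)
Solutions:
 f(b) = 1 - b^2


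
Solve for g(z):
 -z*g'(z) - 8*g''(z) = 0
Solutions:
 g(z) = C1 + C2*erf(z/4)


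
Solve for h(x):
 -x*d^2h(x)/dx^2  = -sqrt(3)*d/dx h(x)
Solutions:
 h(x) = C1 + C2*x^(1 + sqrt(3))


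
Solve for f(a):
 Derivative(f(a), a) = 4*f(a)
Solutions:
 f(a) = C1*exp(4*a)


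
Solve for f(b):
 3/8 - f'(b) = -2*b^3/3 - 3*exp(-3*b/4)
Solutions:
 f(b) = C1 + b^4/6 + 3*b/8 - 4*exp(-3*b/4)


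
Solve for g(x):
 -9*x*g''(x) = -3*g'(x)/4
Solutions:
 g(x) = C1 + C2*x^(13/12)


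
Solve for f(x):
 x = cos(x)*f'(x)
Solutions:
 f(x) = C1 + Integral(x/cos(x), x)


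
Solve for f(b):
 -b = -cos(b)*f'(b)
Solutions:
 f(b) = C1 + Integral(b/cos(b), b)


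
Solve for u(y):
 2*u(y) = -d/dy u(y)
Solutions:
 u(y) = C1*exp(-2*y)


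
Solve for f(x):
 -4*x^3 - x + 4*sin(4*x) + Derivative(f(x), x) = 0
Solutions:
 f(x) = C1 + x^4 + x^2/2 + cos(4*x)


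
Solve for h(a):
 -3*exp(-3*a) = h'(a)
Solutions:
 h(a) = C1 + exp(-3*a)


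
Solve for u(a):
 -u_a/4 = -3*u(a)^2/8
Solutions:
 u(a) = -2/(C1 + 3*a)


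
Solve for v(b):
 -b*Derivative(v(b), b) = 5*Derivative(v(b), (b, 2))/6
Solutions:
 v(b) = C1 + C2*erf(sqrt(15)*b/5)


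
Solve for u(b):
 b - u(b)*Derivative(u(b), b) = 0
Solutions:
 u(b) = -sqrt(C1 + b^2)
 u(b) = sqrt(C1 + b^2)


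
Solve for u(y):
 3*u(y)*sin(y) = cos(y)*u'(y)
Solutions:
 u(y) = C1/cos(y)^3


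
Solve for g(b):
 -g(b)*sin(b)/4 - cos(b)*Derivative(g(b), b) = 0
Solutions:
 g(b) = C1*cos(b)^(1/4)


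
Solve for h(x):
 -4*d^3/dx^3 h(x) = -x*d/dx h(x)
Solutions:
 h(x) = C1 + Integral(C2*airyai(2^(1/3)*x/2) + C3*airybi(2^(1/3)*x/2), x)


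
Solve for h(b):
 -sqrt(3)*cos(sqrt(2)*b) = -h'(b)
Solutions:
 h(b) = C1 + sqrt(6)*sin(sqrt(2)*b)/2


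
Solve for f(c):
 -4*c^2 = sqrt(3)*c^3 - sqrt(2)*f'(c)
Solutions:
 f(c) = C1 + sqrt(6)*c^4/8 + 2*sqrt(2)*c^3/3


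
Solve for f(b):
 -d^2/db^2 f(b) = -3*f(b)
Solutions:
 f(b) = C1*exp(-sqrt(3)*b) + C2*exp(sqrt(3)*b)


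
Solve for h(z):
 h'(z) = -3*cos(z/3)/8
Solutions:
 h(z) = C1 - 9*sin(z/3)/8


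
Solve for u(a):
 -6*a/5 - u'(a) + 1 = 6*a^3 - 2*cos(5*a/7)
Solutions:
 u(a) = C1 - 3*a^4/2 - 3*a^2/5 + a + 14*sin(5*a/7)/5


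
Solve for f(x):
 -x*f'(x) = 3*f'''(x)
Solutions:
 f(x) = C1 + Integral(C2*airyai(-3^(2/3)*x/3) + C3*airybi(-3^(2/3)*x/3), x)


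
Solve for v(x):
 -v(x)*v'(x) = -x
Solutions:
 v(x) = -sqrt(C1 + x^2)
 v(x) = sqrt(C1 + x^2)


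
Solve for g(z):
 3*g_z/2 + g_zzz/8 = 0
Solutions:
 g(z) = C1 + C2*sin(2*sqrt(3)*z) + C3*cos(2*sqrt(3)*z)


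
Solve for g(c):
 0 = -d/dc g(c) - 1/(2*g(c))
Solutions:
 g(c) = -sqrt(C1 - c)
 g(c) = sqrt(C1 - c)


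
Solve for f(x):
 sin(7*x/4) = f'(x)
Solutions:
 f(x) = C1 - 4*cos(7*x/4)/7


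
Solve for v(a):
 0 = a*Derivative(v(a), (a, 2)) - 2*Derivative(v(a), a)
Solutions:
 v(a) = C1 + C2*a^3


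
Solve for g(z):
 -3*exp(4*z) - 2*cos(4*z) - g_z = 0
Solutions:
 g(z) = C1 - 3*exp(4*z)/4 - sin(4*z)/2


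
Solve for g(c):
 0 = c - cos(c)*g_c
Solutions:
 g(c) = C1 + Integral(c/cos(c), c)


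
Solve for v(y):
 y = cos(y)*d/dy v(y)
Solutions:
 v(y) = C1 + Integral(y/cos(y), y)


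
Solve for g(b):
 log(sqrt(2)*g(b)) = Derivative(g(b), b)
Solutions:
 -2*Integral(1/(2*log(_y) + log(2)), (_y, g(b))) = C1 - b


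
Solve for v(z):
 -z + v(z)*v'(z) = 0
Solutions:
 v(z) = -sqrt(C1 + z^2)
 v(z) = sqrt(C1 + z^2)


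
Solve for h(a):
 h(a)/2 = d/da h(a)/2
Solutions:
 h(a) = C1*exp(a)


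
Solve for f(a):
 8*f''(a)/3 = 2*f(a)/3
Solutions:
 f(a) = C1*exp(-a/2) + C2*exp(a/2)


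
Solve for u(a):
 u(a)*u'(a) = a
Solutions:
 u(a) = -sqrt(C1 + a^2)
 u(a) = sqrt(C1 + a^2)


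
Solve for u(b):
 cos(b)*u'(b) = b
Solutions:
 u(b) = C1 + Integral(b/cos(b), b)


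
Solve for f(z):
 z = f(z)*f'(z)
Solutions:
 f(z) = -sqrt(C1 + z^2)
 f(z) = sqrt(C1 + z^2)


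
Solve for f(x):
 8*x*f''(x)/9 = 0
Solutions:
 f(x) = C1 + C2*x


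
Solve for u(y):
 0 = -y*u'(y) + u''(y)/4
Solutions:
 u(y) = C1 + C2*erfi(sqrt(2)*y)


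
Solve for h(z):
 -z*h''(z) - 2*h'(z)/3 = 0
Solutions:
 h(z) = C1 + C2*z^(1/3)


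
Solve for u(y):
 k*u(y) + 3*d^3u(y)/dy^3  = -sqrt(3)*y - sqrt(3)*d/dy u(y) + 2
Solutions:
 u(y) = C1*exp(2^(1/3)*y*(-2^(1/3)*(9*k + sqrt(3)*sqrt(27*k^2 + 4*sqrt(3)))^(1/3) + 2*sqrt(3)/(9*k + sqrt(3)*sqrt(27*k^2 + 4*sqrt(3)))^(1/3))/6) + C2*exp(2^(1/3)*y*(2^(1/3)*(9*k + sqrt(3)*sqrt(27*k^2 + 4*sqrt(3)))^(1/3) - 2^(1/3)*sqrt(3)*I*(9*k + sqrt(3)*sqrt(27*k^2 + 4*sqrt(3)))^(1/3) + 8*sqrt(3)/((-1 + sqrt(3)*I)*(9*k + sqrt(3)*sqrt(27*k^2 + 4*sqrt(3)))^(1/3)))/12) + C3*exp(2^(1/3)*y*(2^(1/3)*(9*k + sqrt(3)*sqrt(27*k^2 + 4*sqrt(3)))^(1/3) + 2^(1/3)*sqrt(3)*I*(9*k + sqrt(3)*sqrt(27*k^2 + 4*sqrt(3)))^(1/3) - 8*sqrt(3)/((1 + sqrt(3)*I)*(9*k + sqrt(3)*sqrt(27*k^2 + 4*sqrt(3)))^(1/3)))/12) - sqrt(3)*y/k + 2/k + 3/k^2


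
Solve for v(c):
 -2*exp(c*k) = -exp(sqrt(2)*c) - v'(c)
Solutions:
 v(c) = C1 - sqrt(2)*exp(sqrt(2)*c)/2 + 2*exp(c*k)/k


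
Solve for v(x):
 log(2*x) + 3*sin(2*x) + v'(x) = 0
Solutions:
 v(x) = C1 - x*log(x) - x*log(2) + x + 3*cos(2*x)/2


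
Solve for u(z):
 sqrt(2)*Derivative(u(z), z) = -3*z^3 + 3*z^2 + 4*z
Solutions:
 u(z) = C1 - 3*sqrt(2)*z^4/8 + sqrt(2)*z^3/2 + sqrt(2)*z^2


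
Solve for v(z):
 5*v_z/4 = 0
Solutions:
 v(z) = C1


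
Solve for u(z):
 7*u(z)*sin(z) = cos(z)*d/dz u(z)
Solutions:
 u(z) = C1/cos(z)^7


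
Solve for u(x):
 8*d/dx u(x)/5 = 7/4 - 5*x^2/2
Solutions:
 u(x) = C1 - 25*x^3/48 + 35*x/32


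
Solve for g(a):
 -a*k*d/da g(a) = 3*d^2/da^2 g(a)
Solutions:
 g(a) = Piecewise((-sqrt(6)*sqrt(pi)*C1*erf(sqrt(6)*a*sqrt(k)/6)/(2*sqrt(k)) - C2, (k > 0) | (k < 0)), (-C1*a - C2, True))


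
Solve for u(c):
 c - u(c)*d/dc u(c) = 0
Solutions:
 u(c) = -sqrt(C1 + c^2)
 u(c) = sqrt(C1 + c^2)


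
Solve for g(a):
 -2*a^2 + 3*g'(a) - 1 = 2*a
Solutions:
 g(a) = C1 + 2*a^3/9 + a^2/3 + a/3


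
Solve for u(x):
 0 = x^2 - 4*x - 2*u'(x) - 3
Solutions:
 u(x) = C1 + x^3/6 - x^2 - 3*x/2


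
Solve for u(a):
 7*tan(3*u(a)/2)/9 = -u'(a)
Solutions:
 u(a) = -2*asin(C1*exp(-7*a/6))/3 + 2*pi/3
 u(a) = 2*asin(C1*exp(-7*a/6))/3


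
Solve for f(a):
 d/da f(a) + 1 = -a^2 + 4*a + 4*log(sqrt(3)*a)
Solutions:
 f(a) = C1 - a^3/3 + 2*a^2 + 4*a*log(a) - 5*a + a*log(9)


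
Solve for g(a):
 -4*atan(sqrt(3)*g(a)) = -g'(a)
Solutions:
 Integral(1/atan(sqrt(3)*_y), (_y, g(a))) = C1 + 4*a


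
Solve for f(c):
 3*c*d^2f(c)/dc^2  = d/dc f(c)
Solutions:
 f(c) = C1 + C2*c^(4/3)


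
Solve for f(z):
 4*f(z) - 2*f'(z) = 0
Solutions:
 f(z) = C1*exp(2*z)


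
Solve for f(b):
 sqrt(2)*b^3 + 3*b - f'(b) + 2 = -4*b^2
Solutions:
 f(b) = C1 + sqrt(2)*b^4/4 + 4*b^3/3 + 3*b^2/2 + 2*b


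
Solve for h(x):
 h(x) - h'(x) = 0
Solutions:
 h(x) = C1*exp(x)


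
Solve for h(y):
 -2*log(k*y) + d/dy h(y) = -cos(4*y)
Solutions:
 h(y) = C1 + 2*y*log(k*y) - 2*y - sin(4*y)/4


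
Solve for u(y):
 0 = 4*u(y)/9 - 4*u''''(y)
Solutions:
 u(y) = C1*exp(-sqrt(3)*y/3) + C2*exp(sqrt(3)*y/3) + C3*sin(sqrt(3)*y/3) + C4*cos(sqrt(3)*y/3)


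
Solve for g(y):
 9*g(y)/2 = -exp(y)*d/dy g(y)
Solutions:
 g(y) = C1*exp(9*exp(-y)/2)


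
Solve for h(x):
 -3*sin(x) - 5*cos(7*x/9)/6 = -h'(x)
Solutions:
 h(x) = C1 + 15*sin(7*x/9)/14 - 3*cos(x)


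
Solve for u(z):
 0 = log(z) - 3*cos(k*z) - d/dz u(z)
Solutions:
 u(z) = C1 + z*log(z) - z - 3*Piecewise((sin(k*z)/k, Ne(k, 0)), (z, True))


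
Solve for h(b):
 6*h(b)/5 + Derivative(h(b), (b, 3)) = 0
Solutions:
 h(b) = C3*exp(-5^(2/3)*6^(1/3)*b/5) + (C1*sin(2^(1/3)*3^(5/6)*5^(2/3)*b/10) + C2*cos(2^(1/3)*3^(5/6)*5^(2/3)*b/10))*exp(5^(2/3)*6^(1/3)*b/10)


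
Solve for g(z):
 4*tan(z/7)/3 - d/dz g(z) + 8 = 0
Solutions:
 g(z) = C1 + 8*z - 28*log(cos(z/7))/3


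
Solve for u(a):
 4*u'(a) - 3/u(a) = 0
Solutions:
 u(a) = -sqrt(C1 + 6*a)/2
 u(a) = sqrt(C1 + 6*a)/2


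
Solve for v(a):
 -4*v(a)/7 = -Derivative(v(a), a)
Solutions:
 v(a) = C1*exp(4*a/7)


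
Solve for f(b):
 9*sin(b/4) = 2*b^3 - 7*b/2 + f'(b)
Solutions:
 f(b) = C1 - b^4/2 + 7*b^2/4 - 36*cos(b/4)


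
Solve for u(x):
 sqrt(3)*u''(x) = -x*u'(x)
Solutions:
 u(x) = C1 + C2*erf(sqrt(2)*3^(3/4)*x/6)


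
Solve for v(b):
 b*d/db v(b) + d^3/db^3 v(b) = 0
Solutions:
 v(b) = C1 + Integral(C2*airyai(-b) + C3*airybi(-b), b)


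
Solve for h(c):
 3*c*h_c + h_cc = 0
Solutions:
 h(c) = C1 + C2*erf(sqrt(6)*c/2)


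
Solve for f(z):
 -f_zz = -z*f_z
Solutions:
 f(z) = C1 + C2*erfi(sqrt(2)*z/2)


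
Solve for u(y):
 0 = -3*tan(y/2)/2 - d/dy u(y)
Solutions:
 u(y) = C1 + 3*log(cos(y/2))


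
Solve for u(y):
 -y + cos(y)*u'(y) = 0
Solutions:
 u(y) = C1 + Integral(y/cos(y), y)


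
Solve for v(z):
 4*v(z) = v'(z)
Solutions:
 v(z) = C1*exp(4*z)


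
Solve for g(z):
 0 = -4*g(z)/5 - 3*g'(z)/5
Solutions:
 g(z) = C1*exp(-4*z/3)


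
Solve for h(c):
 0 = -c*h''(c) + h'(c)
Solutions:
 h(c) = C1 + C2*c^2


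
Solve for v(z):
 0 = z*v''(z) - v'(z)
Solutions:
 v(z) = C1 + C2*z^2


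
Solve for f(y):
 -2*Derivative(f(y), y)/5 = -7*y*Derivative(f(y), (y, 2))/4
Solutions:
 f(y) = C1 + C2*y^(43/35)


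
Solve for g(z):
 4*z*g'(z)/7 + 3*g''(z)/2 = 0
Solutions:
 g(z) = C1 + C2*erf(2*sqrt(21)*z/21)


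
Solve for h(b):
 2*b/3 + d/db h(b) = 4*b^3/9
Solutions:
 h(b) = C1 + b^4/9 - b^2/3


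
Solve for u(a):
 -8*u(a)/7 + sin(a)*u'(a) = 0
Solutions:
 u(a) = C1*(cos(a) - 1)^(4/7)/(cos(a) + 1)^(4/7)


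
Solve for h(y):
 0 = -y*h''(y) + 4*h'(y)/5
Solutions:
 h(y) = C1 + C2*y^(9/5)


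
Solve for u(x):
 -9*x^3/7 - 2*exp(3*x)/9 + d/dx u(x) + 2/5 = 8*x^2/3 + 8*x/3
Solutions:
 u(x) = C1 + 9*x^4/28 + 8*x^3/9 + 4*x^2/3 - 2*x/5 + 2*exp(3*x)/27


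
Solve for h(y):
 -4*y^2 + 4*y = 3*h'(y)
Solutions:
 h(y) = C1 - 4*y^3/9 + 2*y^2/3


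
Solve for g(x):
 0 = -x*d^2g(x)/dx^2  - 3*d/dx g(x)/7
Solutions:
 g(x) = C1 + C2*x^(4/7)


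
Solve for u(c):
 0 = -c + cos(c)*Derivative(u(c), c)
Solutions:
 u(c) = C1 + Integral(c/cos(c), c)


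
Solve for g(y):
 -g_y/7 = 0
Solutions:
 g(y) = C1


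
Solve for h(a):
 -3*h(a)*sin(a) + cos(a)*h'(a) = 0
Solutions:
 h(a) = C1/cos(a)^3


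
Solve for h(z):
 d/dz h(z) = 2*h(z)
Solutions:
 h(z) = C1*exp(2*z)


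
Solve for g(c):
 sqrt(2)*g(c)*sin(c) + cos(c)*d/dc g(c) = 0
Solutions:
 g(c) = C1*cos(c)^(sqrt(2))


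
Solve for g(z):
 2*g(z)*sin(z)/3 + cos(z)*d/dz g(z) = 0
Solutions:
 g(z) = C1*cos(z)^(2/3)


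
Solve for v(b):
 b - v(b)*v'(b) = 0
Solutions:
 v(b) = -sqrt(C1 + b^2)
 v(b) = sqrt(C1 + b^2)


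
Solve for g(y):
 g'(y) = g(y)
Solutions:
 g(y) = C1*exp(y)


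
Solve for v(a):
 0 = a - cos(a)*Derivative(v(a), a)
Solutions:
 v(a) = C1 + Integral(a/cos(a), a)


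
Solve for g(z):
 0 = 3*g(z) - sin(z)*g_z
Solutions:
 g(z) = C1*(cos(z) - 1)^(3/2)/(cos(z) + 1)^(3/2)


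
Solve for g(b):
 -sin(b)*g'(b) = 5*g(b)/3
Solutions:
 g(b) = C1*(cos(b) + 1)^(5/6)/(cos(b) - 1)^(5/6)


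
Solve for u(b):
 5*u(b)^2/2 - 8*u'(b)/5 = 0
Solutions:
 u(b) = -16/(C1 + 25*b)


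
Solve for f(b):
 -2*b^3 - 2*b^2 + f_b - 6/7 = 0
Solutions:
 f(b) = C1 + b^4/2 + 2*b^3/3 + 6*b/7


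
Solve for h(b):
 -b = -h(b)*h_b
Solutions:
 h(b) = -sqrt(C1 + b^2)
 h(b) = sqrt(C1 + b^2)


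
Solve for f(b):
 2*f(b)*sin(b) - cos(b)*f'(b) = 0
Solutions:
 f(b) = C1/cos(b)^2


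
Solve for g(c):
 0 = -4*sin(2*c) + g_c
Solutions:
 g(c) = C1 - 2*cos(2*c)


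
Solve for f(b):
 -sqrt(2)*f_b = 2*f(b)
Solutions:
 f(b) = C1*exp(-sqrt(2)*b)


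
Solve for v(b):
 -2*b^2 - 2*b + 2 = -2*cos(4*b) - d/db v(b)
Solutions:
 v(b) = C1 + 2*b^3/3 + b^2 - 2*b - sin(4*b)/2


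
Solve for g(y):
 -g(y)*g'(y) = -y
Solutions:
 g(y) = -sqrt(C1 + y^2)
 g(y) = sqrt(C1 + y^2)


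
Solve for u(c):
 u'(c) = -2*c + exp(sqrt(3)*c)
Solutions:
 u(c) = C1 - c^2 + sqrt(3)*exp(sqrt(3)*c)/3


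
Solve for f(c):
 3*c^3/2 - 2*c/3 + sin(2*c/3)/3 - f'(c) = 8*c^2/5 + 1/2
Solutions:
 f(c) = C1 + 3*c^4/8 - 8*c^3/15 - c^2/3 - c/2 - cos(2*c/3)/2


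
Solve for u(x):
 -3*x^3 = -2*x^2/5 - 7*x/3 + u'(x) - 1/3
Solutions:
 u(x) = C1 - 3*x^4/4 + 2*x^3/15 + 7*x^2/6 + x/3


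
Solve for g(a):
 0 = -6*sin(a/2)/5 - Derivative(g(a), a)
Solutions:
 g(a) = C1 + 12*cos(a/2)/5


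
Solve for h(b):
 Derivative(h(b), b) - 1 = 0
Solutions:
 h(b) = C1 + b


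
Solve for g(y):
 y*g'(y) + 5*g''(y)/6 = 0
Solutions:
 g(y) = C1 + C2*erf(sqrt(15)*y/5)


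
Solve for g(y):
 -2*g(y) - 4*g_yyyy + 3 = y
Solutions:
 g(y) = -y/2 + (C1*sin(2^(1/4)*y/2) + C2*cos(2^(1/4)*y/2))*exp(-2^(1/4)*y/2) + (C3*sin(2^(1/4)*y/2) + C4*cos(2^(1/4)*y/2))*exp(2^(1/4)*y/2) + 3/2


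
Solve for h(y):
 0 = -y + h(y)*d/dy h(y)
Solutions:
 h(y) = -sqrt(C1 + y^2)
 h(y) = sqrt(C1 + y^2)


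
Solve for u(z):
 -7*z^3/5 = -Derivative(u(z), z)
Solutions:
 u(z) = C1 + 7*z^4/20
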